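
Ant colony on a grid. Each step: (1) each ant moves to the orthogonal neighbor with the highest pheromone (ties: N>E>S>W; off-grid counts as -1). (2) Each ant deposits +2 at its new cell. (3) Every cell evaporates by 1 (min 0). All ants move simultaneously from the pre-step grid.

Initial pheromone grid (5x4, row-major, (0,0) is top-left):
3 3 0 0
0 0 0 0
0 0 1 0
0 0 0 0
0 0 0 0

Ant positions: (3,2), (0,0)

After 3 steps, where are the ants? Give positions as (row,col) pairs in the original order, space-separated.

Step 1: ant0:(3,2)->N->(2,2) | ant1:(0,0)->E->(0,1)
  grid max=4 at (0,1)
Step 2: ant0:(2,2)->N->(1,2) | ant1:(0,1)->W->(0,0)
  grid max=3 at (0,0)
Step 3: ant0:(1,2)->S->(2,2) | ant1:(0,0)->E->(0,1)
  grid max=4 at (0,1)

(2,2) (0,1)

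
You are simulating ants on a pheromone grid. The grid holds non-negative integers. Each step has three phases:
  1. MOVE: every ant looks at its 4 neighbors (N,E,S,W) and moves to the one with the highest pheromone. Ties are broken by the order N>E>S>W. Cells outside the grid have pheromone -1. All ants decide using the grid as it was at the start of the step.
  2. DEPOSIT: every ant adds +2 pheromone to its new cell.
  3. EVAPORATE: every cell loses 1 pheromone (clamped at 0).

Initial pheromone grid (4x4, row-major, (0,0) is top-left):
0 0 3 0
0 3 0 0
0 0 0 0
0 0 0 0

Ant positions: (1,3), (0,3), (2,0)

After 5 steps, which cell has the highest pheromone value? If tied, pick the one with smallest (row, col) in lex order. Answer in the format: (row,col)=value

Answer: (0,2)=10

Derivation:
Step 1: ant0:(1,3)->N->(0,3) | ant1:(0,3)->W->(0,2) | ant2:(2,0)->N->(1,0)
  grid max=4 at (0,2)
Step 2: ant0:(0,3)->W->(0,2) | ant1:(0,2)->E->(0,3) | ant2:(1,0)->E->(1,1)
  grid max=5 at (0,2)
Step 3: ant0:(0,2)->E->(0,3) | ant1:(0,3)->W->(0,2) | ant2:(1,1)->N->(0,1)
  grid max=6 at (0,2)
Step 4: ant0:(0,3)->W->(0,2) | ant1:(0,2)->E->(0,3) | ant2:(0,1)->E->(0,2)
  grid max=9 at (0,2)
Step 5: ant0:(0,2)->E->(0,3) | ant1:(0,3)->W->(0,2) | ant2:(0,2)->E->(0,3)
  grid max=10 at (0,2)
Final grid:
  0 0 10 7
  0 0 0 0
  0 0 0 0
  0 0 0 0
Max pheromone 10 at (0,2)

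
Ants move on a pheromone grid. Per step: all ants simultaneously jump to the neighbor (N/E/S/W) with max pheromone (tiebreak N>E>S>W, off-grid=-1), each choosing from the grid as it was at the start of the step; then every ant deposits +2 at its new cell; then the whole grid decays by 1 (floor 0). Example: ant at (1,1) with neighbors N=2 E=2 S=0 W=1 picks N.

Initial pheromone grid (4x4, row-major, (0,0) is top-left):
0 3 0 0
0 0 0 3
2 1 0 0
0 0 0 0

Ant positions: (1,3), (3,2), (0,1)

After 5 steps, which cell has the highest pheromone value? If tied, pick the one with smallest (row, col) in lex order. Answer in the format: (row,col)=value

Step 1: ant0:(1,3)->N->(0,3) | ant1:(3,2)->N->(2,2) | ant2:(0,1)->E->(0,2)
  grid max=2 at (0,1)
Step 2: ant0:(0,3)->S->(1,3) | ant1:(2,2)->N->(1,2) | ant2:(0,2)->W->(0,1)
  grid max=3 at (0,1)
Step 3: ant0:(1,3)->W->(1,2) | ant1:(1,2)->E->(1,3) | ant2:(0,1)->E->(0,2)
  grid max=4 at (1,3)
Step 4: ant0:(1,2)->E->(1,3) | ant1:(1,3)->W->(1,2) | ant2:(0,2)->S->(1,2)
  grid max=5 at (1,2)
Step 5: ant0:(1,3)->W->(1,2) | ant1:(1,2)->E->(1,3) | ant2:(1,2)->E->(1,3)
  grid max=8 at (1,3)
Final grid:
  0 0 0 0
  0 0 6 8
  0 0 0 0
  0 0 0 0
Max pheromone 8 at (1,3)

Answer: (1,3)=8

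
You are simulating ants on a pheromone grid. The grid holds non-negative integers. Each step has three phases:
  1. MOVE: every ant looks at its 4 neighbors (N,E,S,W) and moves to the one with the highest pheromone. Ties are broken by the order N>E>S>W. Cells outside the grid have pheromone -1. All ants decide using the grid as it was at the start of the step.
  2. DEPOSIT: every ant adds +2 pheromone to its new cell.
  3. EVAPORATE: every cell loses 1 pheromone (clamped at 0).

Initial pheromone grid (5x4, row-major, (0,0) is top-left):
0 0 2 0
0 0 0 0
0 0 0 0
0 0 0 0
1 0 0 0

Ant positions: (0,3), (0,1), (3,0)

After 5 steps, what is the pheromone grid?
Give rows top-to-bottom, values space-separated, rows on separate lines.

After step 1: ants at (0,2),(0,2),(4,0)
  0 0 5 0
  0 0 0 0
  0 0 0 0
  0 0 0 0
  2 0 0 0
After step 2: ants at (0,3),(0,3),(3,0)
  0 0 4 3
  0 0 0 0
  0 0 0 0
  1 0 0 0
  1 0 0 0
After step 3: ants at (0,2),(0,2),(4,0)
  0 0 7 2
  0 0 0 0
  0 0 0 0
  0 0 0 0
  2 0 0 0
After step 4: ants at (0,3),(0,3),(3,0)
  0 0 6 5
  0 0 0 0
  0 0 0 0
  1 0 0 0
  1 0 0 0
After step 5: ants at (0,2),(0,2),(4,0)
  0 0 9 4
  0 0 0 0
  0 0 0 0
  0 0 0 0
  2 0 0 0

0 0 9 4
0 0 0 0
0 0 0 0
0 0 0 0
2 0 0 0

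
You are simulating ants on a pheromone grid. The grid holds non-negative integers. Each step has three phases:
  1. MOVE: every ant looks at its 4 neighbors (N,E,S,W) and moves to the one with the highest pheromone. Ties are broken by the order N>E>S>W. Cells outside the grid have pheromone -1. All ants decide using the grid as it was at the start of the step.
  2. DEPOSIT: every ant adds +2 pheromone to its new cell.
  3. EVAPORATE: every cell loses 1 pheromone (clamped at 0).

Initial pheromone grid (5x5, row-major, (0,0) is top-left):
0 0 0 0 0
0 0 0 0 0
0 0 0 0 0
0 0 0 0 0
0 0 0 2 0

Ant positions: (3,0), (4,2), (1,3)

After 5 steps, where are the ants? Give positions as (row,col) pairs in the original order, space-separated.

Step 1: ant0:(3,0)->N->(2,0) | ant1:(4,2)->E->(4,3) | ant2:(1,3)->N->(0,3)
  grid max=3 at (4,3)
Step 2: ant0:(2,0)->N->(1,0) | ant1:(4,3)->N->(3,3) | ant2:(0,3)->E->(0,4)
  grid max=2 at (4,3)
Step 3: ant0:(1,0)->N->(0,0) | ant1:(3,3)->S->(4,3) | ant2:(0,4)->S->(1,4)
  grid max=3 at (4,3)
Step 4: ant0:(0,0)->E->(0,1) | ant1:(4,3)->N->(3,3) | ant2:(1,4)->N->(0,4)
  grid max=2 at (4,3)
Step 5: ant0:(0,1)->E->(0,2) | ant1:(3,3)->S->(4,3) | ant2:(0,4)->S->(1,4)
  grid max=3 at (4,3)

(0,2) (4,3) (1,4)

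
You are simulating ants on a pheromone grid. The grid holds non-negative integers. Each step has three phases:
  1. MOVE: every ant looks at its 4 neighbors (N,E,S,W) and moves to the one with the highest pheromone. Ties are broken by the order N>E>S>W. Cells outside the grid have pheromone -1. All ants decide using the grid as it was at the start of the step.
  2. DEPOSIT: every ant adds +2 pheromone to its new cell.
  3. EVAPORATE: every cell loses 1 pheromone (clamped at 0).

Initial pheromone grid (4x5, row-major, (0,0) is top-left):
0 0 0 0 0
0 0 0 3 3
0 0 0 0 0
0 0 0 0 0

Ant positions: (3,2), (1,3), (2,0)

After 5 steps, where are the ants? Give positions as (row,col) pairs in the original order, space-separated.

Step 1: ant0:(3,2)->N->(2,2) | ant1:(1,3)->E->(1,4) | ant2:(2,0)->N->(1,0)
  grid max=4 at (1,4)
Step 2: ant0:(2,2)->N->(1,2) | ant1:(1,4)->W->(1,3) | ant2:(1,0)->N->(0,0)
  grid max=3 at (1,3)
Step 3: ant0:(1,2)->E->(1,3) | ant1:(1,3)->E->(1,4) | ant2:(0,0)->E->(0,1)
  grid max=4 at (1,3)
Step 4: ant0:(1,3)->E->(1,4) | ant1:(1,4)->W->(1,3) | ant2:(0,1)->E->(0,2)
  grid max=5 at (1,3)
Step 5: ant0:(1,4)->W->(1,3) | ant1:(1,3)->E->(1,4) | ant2:(0,2)->E->(0,3)
  grid max=6 at (1,3)

(1,3) (1,4) (0,3)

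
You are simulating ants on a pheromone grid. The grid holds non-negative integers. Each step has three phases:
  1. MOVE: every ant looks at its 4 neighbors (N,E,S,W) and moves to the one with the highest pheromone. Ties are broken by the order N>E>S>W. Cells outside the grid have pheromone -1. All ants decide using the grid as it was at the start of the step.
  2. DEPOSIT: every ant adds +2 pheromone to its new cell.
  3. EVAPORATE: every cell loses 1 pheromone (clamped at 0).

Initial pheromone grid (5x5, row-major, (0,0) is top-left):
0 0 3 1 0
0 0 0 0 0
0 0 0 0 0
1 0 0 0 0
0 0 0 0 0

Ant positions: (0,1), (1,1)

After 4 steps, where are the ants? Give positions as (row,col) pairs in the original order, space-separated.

Step 1: ant0:(0,1)->E->(0,2) | ant1:(1,1)->N->(0,1)
  grid max=4 at (0,2)
Step 2: ant0:(0,2)->W->(0,1) | ant1:(0,1)->E->(0,2)
  grid max=5 at (0,2)
Step 3: ant0:(0,1)->E->(0,2) | ant1:(0,2)->W->(0,1)
  grid max=6 at (0,2)
Step 4: ant0:(0,2)->W->(0,1) | ant1:(0,1)->E->(0,2)
  grid max=7 at (0,2)

(0,1) (0,2)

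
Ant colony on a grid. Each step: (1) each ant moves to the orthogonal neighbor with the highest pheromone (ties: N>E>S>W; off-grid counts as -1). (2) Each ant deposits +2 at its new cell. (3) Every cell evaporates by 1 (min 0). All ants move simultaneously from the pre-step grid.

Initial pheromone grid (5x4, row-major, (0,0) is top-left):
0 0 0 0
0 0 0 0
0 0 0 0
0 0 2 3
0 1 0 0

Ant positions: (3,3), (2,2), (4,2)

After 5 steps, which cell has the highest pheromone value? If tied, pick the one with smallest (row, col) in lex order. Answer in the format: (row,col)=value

Answer: (3,2)=15

Derivation:
Step 1: ant0:(3,3)->W->(3,2) | ant1:(2,2)->S->(3,2) | ant2:(4,2)->N->(3,2)
  grid max=7 at (3,2)
Step 2: ant0:(3,2)->E->(3,3) | ant1:(3,2)->E->(3,3) | ant2:(3,2)->E->(3,3)
  grid max=7 at (3,3)
Step 3: ant0:(3,3)->W->(3,2) | ant1:(3,3)->W->(3,2) | ant2:(3,3)->W->(3,2)
  grid max=11 at (3,2)
Step 4: ant0:(3,2)->E->(3,3) | ant1:(3,2)->E->(3,3) | ant2:(3,2)->E->(3,3)
  grid max=11 at (3,3)
Step 5: ant0:(3,3)->W->(3,2) | ant1:(3,3)->W->(3,2) | ant2:(3,3)->W->(3,2)
  grid max=15 at (3,2)
Final grid:
  0 0 0 0
  0 0 0 0
  0 0 0 0
  0 0 15 10
  0 0 0 0
Max pheromone 15 at (3,2)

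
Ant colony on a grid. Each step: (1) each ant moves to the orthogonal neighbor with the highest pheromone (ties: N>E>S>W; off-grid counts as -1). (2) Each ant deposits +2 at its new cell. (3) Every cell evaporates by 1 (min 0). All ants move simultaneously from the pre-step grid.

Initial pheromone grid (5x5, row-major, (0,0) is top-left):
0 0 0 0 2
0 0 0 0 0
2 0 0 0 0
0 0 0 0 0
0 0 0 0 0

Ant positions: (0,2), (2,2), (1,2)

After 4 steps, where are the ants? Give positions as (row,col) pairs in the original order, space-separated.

Step 1: ant0:(0,2)->E->(0,3) | ant1:(2,2)->N->(1,2) | ant2:(1,2)->N->(0,2)
  grid max=1 at (0,2)
Step 2: ant0:(0,3)->E->(0,4) | ant1:(1,2)->N->(0,2) | ant2:(0,2)->E->(0,3)
  grid max=2 at (0,2)
Step 3: ant0:(0,4)->W->(0,3) | ant1:(0,2)->E->(0,3) | ant2:(0,3)->E->(0,4)
  grid max=5 at (0,3)
Step 4: ant0:(0,3)->E->(0,4) | ant1:(0,3)->E->(0,4) | ant2:(0,4)->W->(0,3)
  grid max=6 at (0,3)

(0,4) (0,4) (0,3)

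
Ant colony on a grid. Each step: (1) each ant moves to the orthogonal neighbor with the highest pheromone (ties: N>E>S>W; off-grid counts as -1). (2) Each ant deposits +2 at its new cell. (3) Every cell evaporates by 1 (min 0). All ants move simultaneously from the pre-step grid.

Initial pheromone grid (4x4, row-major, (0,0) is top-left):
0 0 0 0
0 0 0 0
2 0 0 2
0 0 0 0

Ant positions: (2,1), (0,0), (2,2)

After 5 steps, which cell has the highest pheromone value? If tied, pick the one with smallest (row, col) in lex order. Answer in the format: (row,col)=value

Step 1: ant0:(2,1)->W->(2,0) | ant1:(0,0)->E->(0,1) | ant2:(2,2)->E->(2,3)
  grid max=3 at (2,0)
Step 2: ant0:(2,0)->N->(1,0) | ant1:(0,1)->E->(0,2) | ant2:(2,3)->N->(1,3)
  grid max=2 at (2,0)
Step 3: ant0:(1,0)->S->(2,0) | ant1:(0,2)->E->(0,3) | ant2:(1,3)->S->(2,3)
  grid max=3 at (2,0)
Step 4: ant0:(2,0)->N->(1,0) | ant1:(0,3)->S->(1,3) | ant2:(2,3)->N->(1,3)
  grid max=3 at (1,3)
Step 5: ant0:(1,0)->S->(2,0) | ant1:(1,3)->S->(2,3) | ant2:(1,3)->S->(2,3)
  grid max=5 at (2,3)
Final grid:
  0 0 0 0
  0 0 0 2
  3 0 0 5
  0 0 0 0
Max pheromone 5 at (2,3)

Answer: (2,3)=5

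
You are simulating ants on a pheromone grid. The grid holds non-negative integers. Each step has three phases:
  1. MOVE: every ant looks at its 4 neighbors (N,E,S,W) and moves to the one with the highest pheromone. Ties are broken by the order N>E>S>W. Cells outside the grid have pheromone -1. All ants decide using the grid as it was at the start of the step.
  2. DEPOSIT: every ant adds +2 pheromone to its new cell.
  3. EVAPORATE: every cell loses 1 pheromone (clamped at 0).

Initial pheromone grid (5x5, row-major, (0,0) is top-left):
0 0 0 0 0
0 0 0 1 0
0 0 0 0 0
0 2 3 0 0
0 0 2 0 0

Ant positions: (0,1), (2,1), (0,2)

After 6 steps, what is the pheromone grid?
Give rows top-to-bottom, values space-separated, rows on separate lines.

After step 1: ants at (0,2),(3,1),(0,3)
  0 0 1 1 0
  0 0 0 0 0
  0 0 0 0 0
  0 3 2 0 0
  0 0 1 0 0
After step 2: ants at (0,3),(3,2),(0,2)
  0 0 2 2 0
  0 0 0 0 0
  0 0 0 0 0
  0 2 3 0 0
  0 0 0 0 0
After step 3: ants at (0,2),(3,1),(0,3)
  0 0 3 3 0
  0 0 0 0 0
  0 0 0 0 0
  0 3 2 0 0
  0 0 0 0 0
After step 4: ants at (0,3),(3,2),(0,2)
  0 0 4 4 0
  0 0 0 0 0
  0 0 0 0 0
  0 2 3 0 0
  0 0 0 0 0
After step 5: ants at (0,2),(3,1),(0,3)
  0 0 5 5 0
  0 0 0 0 0
  0 0 0 0 0
  0 3 2 0 0
  0 0 0 0 0
After step 6: ants at (0,3),(3,2),(0,2)
  0 0 6 6 0
  0 0 0 0 0
  0 0 0 0 0
  0 2 3 0 0
  0 0 0 0 0

0 0 6 6 0
0 0 0 0 0
0 0 0 0 0
0 2 3 0 0
0 0 0 0 0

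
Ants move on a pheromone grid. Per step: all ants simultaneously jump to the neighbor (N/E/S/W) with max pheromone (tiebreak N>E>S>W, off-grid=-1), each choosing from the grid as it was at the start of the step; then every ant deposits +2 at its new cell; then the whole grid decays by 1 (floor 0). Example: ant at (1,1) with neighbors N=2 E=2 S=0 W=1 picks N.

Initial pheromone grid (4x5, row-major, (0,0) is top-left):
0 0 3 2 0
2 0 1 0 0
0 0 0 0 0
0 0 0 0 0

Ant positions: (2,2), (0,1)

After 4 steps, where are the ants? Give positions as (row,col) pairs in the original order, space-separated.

Step 1: ant0:(2,2)->N->(1,2) | ant1:(0,1)->E->(0,2)
  grid max=4 at (0,2)
Step 2: ant0:(1,2)->N->(0,2) | ant1:(0,2)->S->(1,2)
  grid max=5 at (0,2)
Step 3: ant0:(0,2)->S->(1,2) | ant1:(1,2)->N->(0,2)
  grid max=6 at (0,2)
Step 4: ant0:(1,2)->N->(0,2) | ant1:(0,2)->S->(1,2)
  grid max=7 at (0,2)

(0,2) (1,2)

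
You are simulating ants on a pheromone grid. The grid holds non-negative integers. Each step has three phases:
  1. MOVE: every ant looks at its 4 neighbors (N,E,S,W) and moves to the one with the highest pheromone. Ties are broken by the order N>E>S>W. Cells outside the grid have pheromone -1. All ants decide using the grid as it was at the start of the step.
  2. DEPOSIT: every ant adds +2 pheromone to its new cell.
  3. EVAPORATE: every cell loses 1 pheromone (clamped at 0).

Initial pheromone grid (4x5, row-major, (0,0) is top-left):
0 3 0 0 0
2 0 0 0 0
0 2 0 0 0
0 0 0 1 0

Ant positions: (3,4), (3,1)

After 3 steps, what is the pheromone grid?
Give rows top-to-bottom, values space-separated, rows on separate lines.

After step 1: ants at (3,3),(2,1)
  0 2 0 0 0
  1 0 0 0 0
  0 3 0 0 0
  0 0 0 2 0
After step 2: ants at (2,3),(1,1)
  0 1 0 0 0
  0 1 0 0 0
  0 2 0 1 0
  0 0 0 1 0
After step 3: ants at (3,3),(2,1)
  0 0 0 0 0
  0 0 0 0 0
  0 3 0 0 0
  0 0 0 2 0

0 0 0 0 0
0 0 0 0 0
0 3 0 0 0
0 0 0 2 0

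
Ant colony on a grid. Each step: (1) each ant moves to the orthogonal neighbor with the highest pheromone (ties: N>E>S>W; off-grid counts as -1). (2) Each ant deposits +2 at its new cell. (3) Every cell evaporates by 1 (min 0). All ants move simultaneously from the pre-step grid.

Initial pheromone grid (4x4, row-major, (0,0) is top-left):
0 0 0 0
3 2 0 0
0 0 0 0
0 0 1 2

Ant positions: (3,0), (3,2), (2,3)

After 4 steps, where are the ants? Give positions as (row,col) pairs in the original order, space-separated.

Step 1: ant0:(3,0)->N->(2,0) | ant1:(3,2)->E->(3,3) | ant2:(2,3)->S->(3,3)
  grid max=5 at (3,3)
Step 2: ant0:(2,0)->N->(1,0) | ant1:(3,3)->N->(2,3) | ant2:(3,3)->N->(2,3)
  grid max=4 at (3,3)
Step 3: ant0:(1,0)->N->(0,0) | ant1:(2,3)->S->(3,3) | ant2:(2,3)->S->(3,3)
  grid max=7 at (3,3)
Step 4: ant0:(0,0)->S->(1,0) | ant1:(3,3)->N->(2,3) | ant2:(3,3)->N->(2,3)
  grid max=6 at (3,3)

(1,0) (2,3) (2,3)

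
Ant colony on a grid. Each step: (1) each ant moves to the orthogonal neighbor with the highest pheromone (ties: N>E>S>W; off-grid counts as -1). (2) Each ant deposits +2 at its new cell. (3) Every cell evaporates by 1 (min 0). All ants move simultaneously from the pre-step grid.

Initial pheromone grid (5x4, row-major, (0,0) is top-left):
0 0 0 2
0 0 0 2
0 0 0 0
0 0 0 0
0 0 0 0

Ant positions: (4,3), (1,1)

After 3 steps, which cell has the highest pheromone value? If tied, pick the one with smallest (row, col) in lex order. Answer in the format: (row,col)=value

Step 1: ant0:(4,3)->N->(3,3) | ant1:(1,1)->N->(0,1)
  grid max=1 at (0,1)
Step 2: ant0:(3,3)->N->(2,3) | ant1:(0,1)->E->(0,2)
  grid max=1 at (0,2)
Step 3: ant0:(2,3)->N->(1,3) | ant1:(0,2)->E->(0,3)
  grid max=1 at (0,3)
Final grid:
  0 0 0 1
  0 0 0 1
  0 0 0 0
  0 0 0 0
  0 0 0 0
Max pheromone 1 at (0,3)

Answer: (0,3)=1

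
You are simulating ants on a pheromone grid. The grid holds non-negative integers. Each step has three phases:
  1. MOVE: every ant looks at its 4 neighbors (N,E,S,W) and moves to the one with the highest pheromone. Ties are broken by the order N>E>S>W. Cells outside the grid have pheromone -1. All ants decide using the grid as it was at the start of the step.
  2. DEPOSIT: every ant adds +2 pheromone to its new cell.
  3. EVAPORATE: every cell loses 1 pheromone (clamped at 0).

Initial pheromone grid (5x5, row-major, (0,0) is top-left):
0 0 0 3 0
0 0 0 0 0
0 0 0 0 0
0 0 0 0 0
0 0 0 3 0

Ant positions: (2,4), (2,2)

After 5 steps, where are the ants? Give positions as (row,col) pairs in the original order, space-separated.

Step 1: ant0:(2,4)->N->(1,4) | ant1:(2,2)->N->(1,2)
  grid max=2 at (0,3)
Step 2: ant0:(1,4)->N->(0,4) | ant1:(1,2)->N->(0,2)
  grid max=1 at (0,2)
Step 3: ant0:(0,4)->W->(0,3) | ant1:(0,2)->E->(0,3)
  grid max=4 at (0,3)
Step 4: ant0:(0,3)->E->(0,4) | ant1:(0,3)->E->(0,4)
  grid max=3 at (0,3)
Step 5: ant0:(0,4)->W->(0,3) | ant1:(0,4)->W->(0,3)
  grid max=6 at (0,3)

(0,3) (0,3)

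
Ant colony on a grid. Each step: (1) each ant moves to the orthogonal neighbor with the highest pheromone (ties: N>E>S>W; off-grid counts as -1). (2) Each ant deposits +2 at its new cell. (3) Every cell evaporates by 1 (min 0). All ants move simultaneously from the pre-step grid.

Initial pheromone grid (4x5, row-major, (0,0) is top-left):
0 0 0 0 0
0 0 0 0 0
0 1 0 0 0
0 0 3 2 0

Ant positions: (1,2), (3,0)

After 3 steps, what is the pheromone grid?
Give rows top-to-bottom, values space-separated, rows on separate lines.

After step 1: ants at (0,2),(2,0)
  0 0 1 0 0
  0 0 0 0 0
  1 0 0 0 0
  0 0 2 1 0
After step 2: ants at (0,3),(1,0)
  0 0 0 1 0
  1 0 0 0 0
  0 0 0 0 0
  0 0 1 0 0
After step 3: ants at (0,4),(0,0)
  1 0 0 0 1
  0 0 0 0 0
  0 0 0 0 0
  0 0 0 0 0

1 0 0 0 1
0 0 0 0 0
0 0 0 0 0
0 0 0 0 0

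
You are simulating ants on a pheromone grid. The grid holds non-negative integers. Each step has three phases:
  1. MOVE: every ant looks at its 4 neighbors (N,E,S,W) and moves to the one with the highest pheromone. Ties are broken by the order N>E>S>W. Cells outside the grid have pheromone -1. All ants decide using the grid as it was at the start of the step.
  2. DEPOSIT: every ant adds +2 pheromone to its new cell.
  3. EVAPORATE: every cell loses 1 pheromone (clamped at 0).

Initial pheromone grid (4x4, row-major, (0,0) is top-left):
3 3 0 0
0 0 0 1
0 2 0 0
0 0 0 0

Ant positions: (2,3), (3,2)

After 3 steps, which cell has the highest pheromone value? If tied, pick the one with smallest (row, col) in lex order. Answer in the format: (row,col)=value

Step 1: ant0:(2,3)->N->(1,3) | ant1:(3,2)->N->(2,2)
  grid max=2 at (0,0)
Step 2: ant0:(1,3)->N->(0,3) | ant1:(2,2)->W->(2,1)
  grid max=2 at (2,1)
Step 3: ant0:(0,3)->S->(1,3) | ant1:(2,1)->N->(1,1)
  grid max=2 at (1,3)
Final grid:
  0 0 0 0
  0 1 0 2
  0 1 0 0
  0 0 0 0
Max pheromone 2 at (1,3)

Answer: (1,3)=2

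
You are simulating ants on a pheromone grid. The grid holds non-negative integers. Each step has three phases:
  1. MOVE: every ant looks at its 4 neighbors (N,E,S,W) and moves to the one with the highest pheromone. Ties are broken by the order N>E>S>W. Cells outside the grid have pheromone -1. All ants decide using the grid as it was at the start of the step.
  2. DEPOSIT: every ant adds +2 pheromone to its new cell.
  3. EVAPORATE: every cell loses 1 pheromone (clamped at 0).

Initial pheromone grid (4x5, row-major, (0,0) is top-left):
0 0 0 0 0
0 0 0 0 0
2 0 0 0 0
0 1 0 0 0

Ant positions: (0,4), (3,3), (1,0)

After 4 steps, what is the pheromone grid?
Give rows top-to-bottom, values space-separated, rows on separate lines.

After step 1: ants at (1,4),(2,3),(2,0)
  0 0 0 0 0
  0 0 0 0 1
  3 0 0 1 0
  0 0 0 0 0
After step 2: ants at (0,4),(1,3),(1,0)
  0 0 0 0 1
  1 0 0 1 0
  2 0 0 0 0
  0 0 0 0 0
After step 3: ants at (1,4),(0,3),(2,0)
  0 0 0 1 0
  0 0 0 0 1
  3 0 0 0 0
  0 0 0 0 0
After step 4: ants at (0,4),(0,4),(1,0)
  0 0 0 0 3
  1 0 0 0 0
  2 0 0 0 0
  0 0 0 0 0

0 0 0 0 3
1 0 0 0 0
2 0 0 0 0
0 0 0 0 0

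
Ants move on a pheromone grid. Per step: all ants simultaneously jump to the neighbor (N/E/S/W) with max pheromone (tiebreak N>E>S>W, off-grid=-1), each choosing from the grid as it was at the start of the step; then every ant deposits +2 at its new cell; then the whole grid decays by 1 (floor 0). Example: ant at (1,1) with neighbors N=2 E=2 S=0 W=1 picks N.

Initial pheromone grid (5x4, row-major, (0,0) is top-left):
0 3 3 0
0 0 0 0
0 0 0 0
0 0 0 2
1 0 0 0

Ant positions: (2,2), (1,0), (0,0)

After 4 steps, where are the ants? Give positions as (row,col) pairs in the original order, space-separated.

Step 1: ant0:(2,2)->N->(1,2) | ant1:(1,0)->N->(0,0) | ant2:(0,0)->E->(0,1)
  grid max=4 at (0,1)
Step 2: ant0:(1,2)->N->(0,2) | ant1:(0,0)->E->(0,1) | ant2:(0,1)->E->(0,2)
  grid max=5 at (0,1)
Step 3: ant0:(0,2)->W->(0,1) | ant1:(0,1)->E->(0,2) | ant2:(0,2)->W->(0,1)
  grid max=8 at (0,1)
Step 4: ant0:(0,1)->E->(0,2) | ant1:(0,2)->W->(0,1) | ant2:(0,1)->E->(0,2)
  grid max=9 at (0,1)

(0,2) (0,1) (0,2)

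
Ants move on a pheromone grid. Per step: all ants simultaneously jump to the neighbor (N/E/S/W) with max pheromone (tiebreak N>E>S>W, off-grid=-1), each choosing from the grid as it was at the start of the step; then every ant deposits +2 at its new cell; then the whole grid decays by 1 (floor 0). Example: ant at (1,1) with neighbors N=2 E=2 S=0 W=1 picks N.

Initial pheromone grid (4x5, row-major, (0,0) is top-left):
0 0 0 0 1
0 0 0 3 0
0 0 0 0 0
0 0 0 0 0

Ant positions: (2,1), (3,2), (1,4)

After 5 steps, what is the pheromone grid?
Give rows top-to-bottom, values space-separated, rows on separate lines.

After step 1: ants at (1,1),(2,2),(1,3)
  0 0 0 0 0
  0 1 0 4 0
  0 0 1 0 0
  0 0 0 0 0
After step 2: ants at (0,1),(1,2),(0,3)
  0 1 0 1 0
  0 0 1 3 0
  0 0 0 0 0
  0 0 0 0 0
After step 3: ants at (0,2),(1,3),(1,3)
  0 0 1 0 0
  0 0 0 6 0
  0 0 0 0 0
  0 0 0 0 0
After step 4: ants at (0,3),(0,3),(0,3)
  0 0 0 5 0
  0 0 0 5 0
  0 0 0 0 0
  0 0 0 0 0
After step 5: ants at (1,3),(1,3),(1,3)
  0 0 0 4 0
  0 0 0 10 0
  0 0 0 0 0
  0 0 0 0 0

0 0 0 4 0
0 0 0 10 0
0 0 0 0 0
0 0 0 0 0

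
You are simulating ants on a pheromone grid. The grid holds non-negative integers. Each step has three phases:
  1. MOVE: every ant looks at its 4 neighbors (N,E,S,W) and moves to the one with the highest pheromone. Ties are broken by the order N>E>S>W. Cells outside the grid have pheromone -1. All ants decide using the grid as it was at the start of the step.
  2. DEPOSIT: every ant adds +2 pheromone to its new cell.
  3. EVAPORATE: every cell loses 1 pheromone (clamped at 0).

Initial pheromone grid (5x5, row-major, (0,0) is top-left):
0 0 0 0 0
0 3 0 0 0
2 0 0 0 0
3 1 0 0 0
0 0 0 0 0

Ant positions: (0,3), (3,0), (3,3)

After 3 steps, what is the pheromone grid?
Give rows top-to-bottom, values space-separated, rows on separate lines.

After step 1: ants at (0,4),(2,0),(2,3)
  0 0 0 0 1
  0 2 0 0 0
  3 0 0 1 0
  2 0 0 0 0
  0 0 0 0 0
After step 2: ants at (1,4),(3,0),(1,3)
  0 0 0 0 0
  0 1 0 1 1
  2 0 0 0 0
  3 0 0 0 0
  0 0 0 0 0
After step 3: ants at (1,3),(2,0),(1,4)
  0 0 0 0 0
  0 0 0 2 2
  3 0 0 0 0
  2 0 0 0 0
  0 0 0 0 0

0 0 0 0 0
0 0 0 2 2
3 0 0 0 0
2 0 0 0 0
0 0 0 0 0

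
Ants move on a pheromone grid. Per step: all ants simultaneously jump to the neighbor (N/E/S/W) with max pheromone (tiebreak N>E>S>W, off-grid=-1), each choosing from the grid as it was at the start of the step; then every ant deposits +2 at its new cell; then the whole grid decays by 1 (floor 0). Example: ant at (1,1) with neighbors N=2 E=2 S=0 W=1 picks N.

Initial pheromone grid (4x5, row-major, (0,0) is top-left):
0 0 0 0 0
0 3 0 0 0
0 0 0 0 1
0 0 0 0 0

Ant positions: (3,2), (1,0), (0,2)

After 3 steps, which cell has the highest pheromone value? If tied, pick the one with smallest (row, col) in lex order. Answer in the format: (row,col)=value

Step 1: ant0:(3,2)->N->(2,2) | ant1:(1,0)->E->(1,1) | ant2:(0,2)->E->(0,3)
  grid max=4 at (1,1)
Step 2: ant0:(2,2)->N->(1,2) | ant1:(1,1)->N->(0,1) | ant2:(0,3)->E->(0,4)
  grid max=3 at (1,1)
Step 3: ant0:(1,2)->W->(1,1) | ant1:(0,1)->S->(1,1) | ant2:(0,4)->S->(1,4)
  grid max=6 at (1,1)
Final grid:
  0 0 0 0 0
  0 6 0 0 1
  0 0 0 0 0
  0 0 0 0 0
Max pheromone 6 at (1,1)

Answer: (1,1)=6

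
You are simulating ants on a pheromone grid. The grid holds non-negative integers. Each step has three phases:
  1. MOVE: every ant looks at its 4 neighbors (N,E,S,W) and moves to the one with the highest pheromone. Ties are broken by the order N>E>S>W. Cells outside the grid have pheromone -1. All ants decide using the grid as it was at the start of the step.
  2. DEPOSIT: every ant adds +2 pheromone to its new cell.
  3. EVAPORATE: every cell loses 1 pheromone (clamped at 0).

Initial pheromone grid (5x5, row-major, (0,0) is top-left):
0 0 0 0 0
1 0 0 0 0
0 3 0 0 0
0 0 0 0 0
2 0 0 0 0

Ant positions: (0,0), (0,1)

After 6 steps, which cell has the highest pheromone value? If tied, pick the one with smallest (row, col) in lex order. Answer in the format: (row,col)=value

Step 1: ant0:(0,0)->S->(1,0) | ant1:(0,1)->E->(0,2)
  grid max=2 at (1,0)
Step 2: ant0:(1,0)->N->(0,0) | ant1:(0,2)->E->(0,3)
  grid max=1 at (0,0)
Step 3: ant0:(0,0)->S->(1,0) | ant1:(0,3)->E->(0,4)
  grid max=2 at (1,0)
Step 4: ant0:(1,0)->N->(0,0) | ant1:(0,4)->S->(1,4)
  grid max=1 at (0,0)
Step 5: ant0:(0,0)->S->(1,0) | ant1:(1,4)->N->(0,4)
  grid max=2 at (1,0)
Step 6: ant0:(1,0)->N->(0,0) | ant1:(0,4)->S->(1,4)
  grid max=1 at (0,0)
Final grid:
  1 0 0 0 0
  1 0 0 0 1
  0 0 0 0 0
  0 0 0 0 0
  0 0 0 0 0
Max pheromone 1 at (0,0)

Answer: (0,0)=1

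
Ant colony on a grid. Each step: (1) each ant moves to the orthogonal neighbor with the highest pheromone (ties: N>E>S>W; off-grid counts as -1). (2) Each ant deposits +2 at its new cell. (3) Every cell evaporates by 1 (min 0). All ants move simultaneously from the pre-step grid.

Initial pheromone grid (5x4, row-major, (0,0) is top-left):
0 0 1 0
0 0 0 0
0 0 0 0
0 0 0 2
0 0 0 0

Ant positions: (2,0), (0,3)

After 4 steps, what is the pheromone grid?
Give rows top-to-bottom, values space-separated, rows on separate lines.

After step 1: ants at (1,0),(0,2)
  0 0 2 0
  1 0 0 0
  0 0 0 0
  0 0 0 1
  0 0 0 0
After step 2: ants at (0,0),(0,3)
  1 0 1 1
  0 0 0 0
  0 0 0 0
  0 0 0 0
  0 0 0 0
After step 3: ants at (0,1),(0,2)
  0 1 2 0
  0 0 0 0
  0 0 0 0
  0 0 0 0
  0 0 0 0
After step 4: ants at (0,2),(0,1)
  0 2 3 0
  0 0 0 0
  0 0 0 0
  0 0 0 0
  0 0 0 0

0 2 3 0
0 0 0 0
0 0 0 0
0 0 0 0
0 0 0 0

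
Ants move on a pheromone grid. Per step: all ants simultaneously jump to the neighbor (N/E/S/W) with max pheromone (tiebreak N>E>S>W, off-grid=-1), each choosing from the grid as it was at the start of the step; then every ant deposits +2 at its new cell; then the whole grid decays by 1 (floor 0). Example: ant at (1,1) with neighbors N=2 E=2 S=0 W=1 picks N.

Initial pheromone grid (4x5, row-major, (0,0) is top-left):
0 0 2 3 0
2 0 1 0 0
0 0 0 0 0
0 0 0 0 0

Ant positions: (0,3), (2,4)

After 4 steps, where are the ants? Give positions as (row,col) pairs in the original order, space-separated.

Step 1: ant0:(0,3)->W->(0,2) | ant1:(2,4)->N->(1,4)
  grid max=3 at (0,2)
Step 2: ant0:(0,2)->E->(0,3) | ant1:(1,4)->N->(0,4)
  grid max=3 at (0,3)
Step 3: ant0:(0,3)->W->(0,2) | ant1:(0,4)->W->(0,3)
  grid max=4 at (0,3)
Step 4: ant0:(0,2)->E->(0,3) | ant1:(0,3)->W->(0,2)
  grid max=5 at (0,3)

(0,3) (0,2)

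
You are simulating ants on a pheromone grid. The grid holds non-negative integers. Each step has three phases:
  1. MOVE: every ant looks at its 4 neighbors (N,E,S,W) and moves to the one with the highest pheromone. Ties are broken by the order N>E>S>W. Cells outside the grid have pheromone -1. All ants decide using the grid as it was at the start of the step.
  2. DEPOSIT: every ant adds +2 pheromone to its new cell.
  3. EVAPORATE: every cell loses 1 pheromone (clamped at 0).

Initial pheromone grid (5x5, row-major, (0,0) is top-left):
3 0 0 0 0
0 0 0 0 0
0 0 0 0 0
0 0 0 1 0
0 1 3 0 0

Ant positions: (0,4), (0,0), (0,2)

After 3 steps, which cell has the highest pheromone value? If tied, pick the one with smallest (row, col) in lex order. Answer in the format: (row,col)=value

Step 1: ant0:(0,4)->S->(1,4) | ant1:(0,0)->E->(0,1) | ant2:(0,2)->E->(0,3)
  grid max=2 at (0,0)
Step 2: ant0:(1,4)->N->(0,4) | ant1:(0,1)->W->(0,0) | ant2:(0,3)->E->(0,4)
  grid max=3 at (0,0)
Step 3: ant0:(0,4)->S->(1,4) | ant1:(0,0)->E->(0,1) | ant2:(0,4)->S->(1,4)
  grid max=3 at (1,4)
Final grid:
  2 1 0 0 2
  0 0 0 0 3
  0 0 0 0 0
  0 0 0 0 0
  0 0 0 0 0
Max pheromone 3 at (1,4)

Answer: (1,4)=3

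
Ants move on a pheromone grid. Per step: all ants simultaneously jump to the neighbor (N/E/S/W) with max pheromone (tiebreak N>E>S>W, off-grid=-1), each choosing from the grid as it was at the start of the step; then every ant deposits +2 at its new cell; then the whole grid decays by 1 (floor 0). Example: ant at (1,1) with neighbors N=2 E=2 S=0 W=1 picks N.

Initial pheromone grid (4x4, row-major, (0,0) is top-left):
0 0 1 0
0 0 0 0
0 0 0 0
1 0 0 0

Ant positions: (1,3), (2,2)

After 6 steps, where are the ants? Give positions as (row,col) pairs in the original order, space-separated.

Step 1: ant0:(1,3)->N->(0,3) | ant1:(2,2)->N->(1,2)
  grid max=1 at (0,3)
Step 2: ant0:(0,3)->S->(1,3) | ant1:(1,2)->N->(0,2)
  grid max=1 at (0,2)
Step 3: ant0:(1,3)->N->(0,3) | ant1:(0,2)->E->(0,3)
  grid max=3 at (0,3)
Step 4: ant0:(0,3)->S->(1,3) | ant1:(0,3)->S->(1,3)
  grid max=3 at (1,3)
Step 5: ant0:(1,3)->N->(0,3) | ant1:(1,3)->N->(0,3)
  grid max=5 at (0,3)
Step 6: ant0:(0,3)->S->(1,3) | ant1:(0,3)->S->(1,3)
  grid max=5 at (1,3)

(1,3) (1,3)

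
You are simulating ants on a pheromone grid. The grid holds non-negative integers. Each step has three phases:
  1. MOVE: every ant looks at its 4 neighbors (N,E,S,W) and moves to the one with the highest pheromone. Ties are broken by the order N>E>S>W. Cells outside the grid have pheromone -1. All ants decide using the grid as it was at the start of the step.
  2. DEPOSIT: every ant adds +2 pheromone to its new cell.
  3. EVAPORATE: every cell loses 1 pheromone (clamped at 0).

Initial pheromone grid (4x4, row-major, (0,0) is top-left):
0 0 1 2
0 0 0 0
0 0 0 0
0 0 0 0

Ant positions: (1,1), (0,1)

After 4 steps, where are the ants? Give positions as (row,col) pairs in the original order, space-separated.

Step 1: ant0:(1,1)->N->(0,1) | ant1:(0,1)->E->(0,2)
  grid max=2 at (0,2)
Step 2: ant0:(0,1)->E->(0,2) | ant1:(0,2)->E->(0,3)
  grid max=3 at (0,2)
Step 3: ant0:(0,2)->E->(0,3) | ant1:(0,3)->W->(0,2)
  grid max=4 at (0,2)
Step 4: ant0:(0,3)->W->(0,2) | ant1:(0,2)->E->(0,3)
  grid max=5 at (0,2)

(0,2) (0,3)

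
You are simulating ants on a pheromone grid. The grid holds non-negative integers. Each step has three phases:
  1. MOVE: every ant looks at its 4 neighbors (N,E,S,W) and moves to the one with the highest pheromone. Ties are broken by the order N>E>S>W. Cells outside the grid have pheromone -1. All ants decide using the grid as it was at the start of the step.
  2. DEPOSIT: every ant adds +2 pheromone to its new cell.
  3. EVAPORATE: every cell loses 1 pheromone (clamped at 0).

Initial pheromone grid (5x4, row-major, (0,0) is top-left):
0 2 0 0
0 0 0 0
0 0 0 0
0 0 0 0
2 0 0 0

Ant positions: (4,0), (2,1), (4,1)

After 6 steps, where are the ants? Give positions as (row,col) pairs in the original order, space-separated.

Step 1: ant0:(4,0)->N->(3,0) | ant1:(2,1)->N->(1,1) | ant2:(4,1)->W->(4,0)
  grid max=3 at (4,0)
Step 2: ant0:(3,0)->S->(4,0) | ant1:(1,1)->N->(0,1) | ant2:(4,0)->N->(3,0)
  grid max=4 at (4,0)
Step 3: ant0:(4,0)->N->(3,0) | ant1:(0,1)->E->(0,2) | ant2:(3,0)->S->(4,0)
  grid max=5 at (4,0)
Step 4: ant0:(3,0)->S->(4,0) | ant1:(0,2)->W->(0,1) | ant2:(4,0)->N->(3,0)
  grid max=6 at (4,0)
Step 5: ant0:(4,0)->N->(3,0) | ant1:(0,1)->E->(0,2) | ant2:(3,0)->S->(4,0)
  grid max=7 at (4,0)
Step 6: ant0:(3,0)->S->(4,0) | ant1:(0,2)->W->(0,1) | ant2:(4,0)->N->(3,0)
  grid max=8 at (4,0)

(4,0) (0,1) (3,0)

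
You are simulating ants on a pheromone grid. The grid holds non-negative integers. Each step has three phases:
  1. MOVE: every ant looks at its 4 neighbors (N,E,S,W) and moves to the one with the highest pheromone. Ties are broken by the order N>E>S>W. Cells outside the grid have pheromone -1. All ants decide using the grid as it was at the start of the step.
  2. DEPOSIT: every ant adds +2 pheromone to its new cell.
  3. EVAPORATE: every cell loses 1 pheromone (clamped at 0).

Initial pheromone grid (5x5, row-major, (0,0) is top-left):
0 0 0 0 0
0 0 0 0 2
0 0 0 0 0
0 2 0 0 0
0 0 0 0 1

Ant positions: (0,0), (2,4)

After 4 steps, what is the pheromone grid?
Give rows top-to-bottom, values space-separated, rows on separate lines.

After step 1: ants at (0,1),(1,4)
  0 1 0 0 0
  0 0 0 0 3
  0 0 0 0 0
  0 1 0 0 0
  0 0 0 0 0
After step 2: ants at (0,2),(0,4)
  0 0 1 0 1
  0 0 0 0 2
  0 0 0 0 0
  0 0 0 0 0
  0 0 0 0 0
After step 3: ants at (0,3),(1,4)
  0 0 0 1 0
  0 0 0 0 3
  0 0 0 0 0
  0 0 0 0 0
  0 0 0 0 0
After step 4: ants at (0,4),(0,4)
  0 0 0 0 3
  0 0 0 0 2
  0 0 0 0 0
  0 0 0 0 0
  0 0 0 0 0

0 0 0 0 3
0 0 0 0 2
0 0 0 0 0
0 0 0 0 0
0 0 0 0 0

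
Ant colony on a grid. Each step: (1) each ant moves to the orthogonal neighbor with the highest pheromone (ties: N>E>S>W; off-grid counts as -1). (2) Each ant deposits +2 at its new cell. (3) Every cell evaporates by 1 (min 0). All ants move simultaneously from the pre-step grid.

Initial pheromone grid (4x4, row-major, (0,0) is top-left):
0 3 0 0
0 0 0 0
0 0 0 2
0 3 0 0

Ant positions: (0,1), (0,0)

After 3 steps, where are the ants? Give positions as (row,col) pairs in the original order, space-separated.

Step 1: ant0:(0,1)->E->(0,2) | ant1:(0,0)->E->(0,1)
  grid max=4 at (0,1)
Step 2: ant0:(0,2)->W->(0,1) | ant1:(0,1)->E->(0,2)
  grid max=5 at (0,1)
Step 3: ant0:(0,1)->E->(0,2) | ant1:(0,2)->W->(0,1)
  grid max=6 at (0,1)

(0,2) (0,1)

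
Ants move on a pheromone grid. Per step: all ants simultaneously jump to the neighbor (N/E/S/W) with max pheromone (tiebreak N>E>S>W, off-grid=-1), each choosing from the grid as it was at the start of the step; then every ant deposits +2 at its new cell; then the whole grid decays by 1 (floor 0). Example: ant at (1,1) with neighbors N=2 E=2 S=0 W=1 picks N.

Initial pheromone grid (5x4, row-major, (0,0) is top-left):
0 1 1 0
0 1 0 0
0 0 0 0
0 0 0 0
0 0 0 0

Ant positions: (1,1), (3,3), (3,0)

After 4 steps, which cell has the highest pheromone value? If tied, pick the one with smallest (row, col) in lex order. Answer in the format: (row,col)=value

Answer: (0,1)=3

Derivation:
Step 1: ant0:(1,1)->N->(0,1) | ant1:(3,3)->N->(2,3) | ant2:(3,0)->N->(2,0)
  grid max=2 at (0,1)
Step 2: ant0:(0,1)->E->(0,2) | ant1:(2,3)->N->(1,3) | ant2:(2,0)->N->(1,0)
  grid max=1 at (0,1)
Step 3: ant0:(0,2)->W->(0,1) | ant1:(1,3)->N->(0,3) | ant2:(1,0)->N->(0,0)
  grid max=2 at (0,1)
Step 4: ant0:(0,1)->W->(0,0) | ant1:(0,3)->S->(1,3) | ant2:(0,0)->E->(0,1)
  grid max=3 at (0,1)
Final grid:
  2 3 0 0
  0 0 0 1
  0 0 0 0
  0 0 0 0
  0 0 0 0
Max pheromone 3 at (0,1)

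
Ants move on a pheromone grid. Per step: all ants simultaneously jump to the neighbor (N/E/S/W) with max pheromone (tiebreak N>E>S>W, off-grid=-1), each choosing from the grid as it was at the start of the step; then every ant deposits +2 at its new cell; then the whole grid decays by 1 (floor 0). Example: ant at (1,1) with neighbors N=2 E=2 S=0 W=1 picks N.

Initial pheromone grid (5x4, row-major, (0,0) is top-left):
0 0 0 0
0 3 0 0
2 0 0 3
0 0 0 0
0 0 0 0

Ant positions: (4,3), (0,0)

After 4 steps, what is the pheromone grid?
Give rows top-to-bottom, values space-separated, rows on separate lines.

After step 1: ants at (3,3),(0,1)
  0 1 0 0
  0 2 0 0
  1 0 0 2
  0 0 0 1
  0 0 0 0
After step 2: ants at (2,3),(1,1)
  0 0 0 0
  0 3 0 0
  0 0 0 3
  0 0 0 0
  0 0 0 0
After step 3: ants at (1,3),(0,1)
  0 1 0 0
  0 2 0 1
  0 0 0 2
  0 0 0 0
  0 0 0 0
After step 4: ants at (2,3),(1,1)
  0 0 0 0
  0 3 0 0
  0 0 0 3
  0 0 0 0
  0 0 0 0

0 0 0 0
0 3 0 0
0 0 0 3
0 0 0 0
0 0 0 0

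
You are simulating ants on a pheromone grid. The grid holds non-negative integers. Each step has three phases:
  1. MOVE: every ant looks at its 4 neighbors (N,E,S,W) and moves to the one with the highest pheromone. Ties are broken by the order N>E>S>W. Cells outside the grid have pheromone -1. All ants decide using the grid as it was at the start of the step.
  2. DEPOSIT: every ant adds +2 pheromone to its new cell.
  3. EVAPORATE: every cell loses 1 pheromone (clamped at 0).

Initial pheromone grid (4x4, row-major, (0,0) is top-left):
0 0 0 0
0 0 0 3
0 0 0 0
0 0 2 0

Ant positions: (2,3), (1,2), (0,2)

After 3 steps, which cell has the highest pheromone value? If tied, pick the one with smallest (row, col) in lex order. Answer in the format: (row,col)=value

Step 1: ant0:(2,3)->N->(1,3) | ant1:(1,2)->E->(1,3) | ant2:(0,2)->E->(0,3)
  grid max=6 at (1,3)
Step 2: ant0:(1,3)->N->(0,3) | ant1:(1,3)->N->(0,3) | ant2:(0,3)->S->(1,3)
  grid max=7 at (1,3)
Step 3: ant0:(0,3)->S->(1,3) | ant1:(0,3)->S->(1,3) | ant2:(1,3)->N->(0,3)
  grid max=10 at (1,3)
Final grid:
  0 0 0 5
  0 0 0 10
  0 0 0 0
  0 0 0 0
Max pheromone 10 at (1,3)

Answer: (1,3)=10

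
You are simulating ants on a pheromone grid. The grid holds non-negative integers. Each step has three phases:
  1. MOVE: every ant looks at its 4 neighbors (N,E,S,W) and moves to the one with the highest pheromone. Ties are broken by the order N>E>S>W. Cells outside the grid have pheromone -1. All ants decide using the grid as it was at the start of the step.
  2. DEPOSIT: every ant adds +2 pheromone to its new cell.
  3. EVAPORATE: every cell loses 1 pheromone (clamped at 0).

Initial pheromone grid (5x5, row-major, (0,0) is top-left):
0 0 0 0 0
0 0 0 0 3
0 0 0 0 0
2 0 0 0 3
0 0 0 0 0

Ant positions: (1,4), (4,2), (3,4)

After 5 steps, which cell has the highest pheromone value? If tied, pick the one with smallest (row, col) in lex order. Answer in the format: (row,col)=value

Answer: (1,4)=6

Derivation:
Step 1: ant0:(1,4)->N->(0,4) | ant1:(4,2)->N->(3,2) | ant2:(3,4)->N->(2,4)
  grid max=2 at (1,4)
Step 2: ant0:(0,4)->S->(1,4) | ant1:(3,2)->N->(2,2) | ant2:(2,4)->N->(1,4)
  grid max=5 at (1,4)
Step 3: ant0:(1,4)->N->(0,4) | ant1:(2,2)->N->(1,2) | ant2:(1,4)->N->(0,4)
  grid max=4 at (1,4)
Step 4: ant0:(0,4)->S->(1,4) | ant1:(1,2)->N->(0,2) | ant2:(0,4)->S->(1,4)
  grid max=7 at (1,4)
Step 5: ant0:(1,4)->N->(0,4) | ant1:(0,2)->E->(0,3) | ant2:(1,4)->N->(0,4)
  grid max=6 at (1,4)
Final grid:
  0 0 0 1 5
  0 0 0 0 6
  0 0 0 0 0
  0 0 0 0 0
  0 0 0 0 0
Max pheromone 6 at (1,4)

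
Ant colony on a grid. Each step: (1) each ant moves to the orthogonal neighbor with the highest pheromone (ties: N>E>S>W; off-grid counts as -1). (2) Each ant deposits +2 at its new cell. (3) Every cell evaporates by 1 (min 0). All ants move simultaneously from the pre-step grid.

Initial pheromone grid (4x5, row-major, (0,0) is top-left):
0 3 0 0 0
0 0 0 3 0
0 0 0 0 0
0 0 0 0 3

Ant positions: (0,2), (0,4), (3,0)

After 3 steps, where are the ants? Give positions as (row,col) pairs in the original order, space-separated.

Step 1: ant0:(0,2)->W->(0,1) | ant1:(0,4)->S->(1,4) | ant2:(3,0)->N->(2,0)
  grid max=4 at (0,1)
Step 2: ant0:(0,1)->E->(0,2) | ant1:(1,4)->W->(1,3) | ant2:(2,0)->N->(1,0)
  grid max=3 at (0,1)
Step 3: ant0:(0,2)->W->(0,1) | ant1:(1,3)->N->(0,3) | ant2:(1,0)->N->(0,0)
  grid max=4 at (0,1)

(0,1) (0,3) (0,0)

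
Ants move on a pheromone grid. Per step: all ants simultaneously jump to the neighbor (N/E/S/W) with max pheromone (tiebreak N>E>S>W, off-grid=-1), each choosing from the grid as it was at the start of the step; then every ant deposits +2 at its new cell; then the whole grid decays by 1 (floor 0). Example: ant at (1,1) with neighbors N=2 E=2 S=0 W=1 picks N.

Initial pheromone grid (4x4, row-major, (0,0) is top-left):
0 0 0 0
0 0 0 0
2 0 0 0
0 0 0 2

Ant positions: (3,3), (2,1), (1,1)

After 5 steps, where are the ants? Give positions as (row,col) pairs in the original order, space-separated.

Step 1: ant0:(3,3)->N->(2,3) | ant1:(2,1)->W->(2,0) | ant2:(1,1)->N->(0,1)
  grid max=3 at (2,0)
Step 2: ant0:(2,3)->S->(3,3) | ant1:(2,0)->N->(1,0) | ant2:(0,1)->E->(0,2)
  grid max=2 at (2,0)
Step 3: ant0:(3,3)->N->(2,3) | ant1:(1,0)->S->(2,0) | ant2:(0,2)->E->(0,3)
  grid max=3 at (2,0)
Step 4: ant0:(2,3)->S->(3,3) | ant1:(2,0)->N->(1,0) | ant2:(0,3)->S->(1,3)
  grid max=2 at (2,0)
Step 5: ant0:(3,3)->N->(2,3) | ant1:(1,0)->S->(2,0) | ant2:(1,3)->N->(0,3)
  grid max=3 at (2,0)

(2,3) (2,0) (0,3)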